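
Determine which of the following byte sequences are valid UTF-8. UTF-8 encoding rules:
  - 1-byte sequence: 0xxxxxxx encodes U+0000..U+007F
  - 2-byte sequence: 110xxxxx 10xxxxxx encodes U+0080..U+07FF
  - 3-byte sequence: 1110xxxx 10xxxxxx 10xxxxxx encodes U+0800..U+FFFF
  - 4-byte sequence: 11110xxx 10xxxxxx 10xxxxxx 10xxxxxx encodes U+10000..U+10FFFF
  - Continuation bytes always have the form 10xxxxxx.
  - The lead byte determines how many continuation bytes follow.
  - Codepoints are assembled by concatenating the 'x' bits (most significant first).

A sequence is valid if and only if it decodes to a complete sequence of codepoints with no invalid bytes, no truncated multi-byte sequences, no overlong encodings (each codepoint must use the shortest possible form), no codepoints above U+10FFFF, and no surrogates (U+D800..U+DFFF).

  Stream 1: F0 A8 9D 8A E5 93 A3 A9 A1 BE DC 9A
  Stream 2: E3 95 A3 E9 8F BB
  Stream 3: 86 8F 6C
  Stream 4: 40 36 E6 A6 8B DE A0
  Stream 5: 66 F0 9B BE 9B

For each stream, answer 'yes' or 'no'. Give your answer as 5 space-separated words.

Stream 1: error at byte offset 7. INVALID
Stream 2: decodes cleanly. VALID
Stream 3: error at byte offset 0. INVALID
Stream 4: decodes cleanly. VALID
Stream 5: decodes cleanly. VALID

Answer: no yes no yes yes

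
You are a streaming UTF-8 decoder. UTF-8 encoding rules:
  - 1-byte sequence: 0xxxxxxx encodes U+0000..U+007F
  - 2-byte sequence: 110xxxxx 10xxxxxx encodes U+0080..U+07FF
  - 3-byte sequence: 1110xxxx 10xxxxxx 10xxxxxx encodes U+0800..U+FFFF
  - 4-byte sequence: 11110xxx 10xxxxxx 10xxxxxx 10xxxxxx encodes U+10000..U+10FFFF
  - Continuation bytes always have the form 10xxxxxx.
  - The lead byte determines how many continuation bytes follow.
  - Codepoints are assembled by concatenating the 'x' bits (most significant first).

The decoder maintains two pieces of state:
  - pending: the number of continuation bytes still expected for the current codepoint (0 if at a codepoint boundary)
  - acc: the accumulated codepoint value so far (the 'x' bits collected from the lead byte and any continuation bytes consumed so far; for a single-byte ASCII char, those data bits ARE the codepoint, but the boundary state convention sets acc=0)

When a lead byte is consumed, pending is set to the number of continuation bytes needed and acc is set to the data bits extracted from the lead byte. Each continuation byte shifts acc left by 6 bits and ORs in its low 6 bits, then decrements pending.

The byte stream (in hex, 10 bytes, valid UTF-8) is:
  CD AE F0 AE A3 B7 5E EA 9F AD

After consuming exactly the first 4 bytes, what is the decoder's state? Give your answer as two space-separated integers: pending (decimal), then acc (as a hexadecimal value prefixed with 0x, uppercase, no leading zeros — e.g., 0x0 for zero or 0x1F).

Answer: 2 0x2E

Derivation:
Byte[0]=CD: 2-byte lead. pending=1, acc=0xD
Byte[1]=AE: continuation. acc=(acc<<6)|0x2E=0x36E, pending=0
Byte[2]=F0: 4-byte lead. pending=3, acc=0x0
Byte[3]=AE: continuation. acc=(acc<<6)|0x2E=0x2E, pending=2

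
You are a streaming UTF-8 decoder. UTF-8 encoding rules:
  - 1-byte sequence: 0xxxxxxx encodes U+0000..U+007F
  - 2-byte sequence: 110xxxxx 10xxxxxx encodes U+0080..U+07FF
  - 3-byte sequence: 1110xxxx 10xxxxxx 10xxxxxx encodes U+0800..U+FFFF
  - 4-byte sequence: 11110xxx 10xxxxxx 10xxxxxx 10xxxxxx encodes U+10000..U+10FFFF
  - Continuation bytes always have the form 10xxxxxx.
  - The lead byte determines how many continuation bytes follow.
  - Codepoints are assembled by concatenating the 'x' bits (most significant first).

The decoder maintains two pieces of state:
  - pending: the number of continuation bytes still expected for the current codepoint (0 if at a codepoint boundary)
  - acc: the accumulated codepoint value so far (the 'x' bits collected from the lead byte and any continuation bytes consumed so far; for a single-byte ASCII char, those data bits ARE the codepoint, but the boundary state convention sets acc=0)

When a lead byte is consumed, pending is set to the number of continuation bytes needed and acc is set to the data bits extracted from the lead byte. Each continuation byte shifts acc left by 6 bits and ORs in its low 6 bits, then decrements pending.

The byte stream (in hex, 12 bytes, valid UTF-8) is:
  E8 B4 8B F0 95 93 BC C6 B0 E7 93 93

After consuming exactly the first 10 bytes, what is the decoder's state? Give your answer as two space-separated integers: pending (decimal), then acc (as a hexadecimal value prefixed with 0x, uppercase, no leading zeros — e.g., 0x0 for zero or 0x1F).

Byte[0]=E8: 3-byte lead. pending=2, acc=0x8
Byte[1]=B4: continuation. acc=(acc<<6)|0x34=0x234, pending=1
Byte[2]=8B: continuation. acc=(acc<<6)|0x0B=0x8D0B, pending=0
Byte[3]=F0: 4-byte lead. pending=3, acc=0x0
Byte[4]=95: continuation. acc=(acc<<6)|0x15=0x15, pending=2
Byte[5]=93: continuation. acc=(acc<<6)|0x13=0x553, pending=1
Byte[6]=BC: continuation. acc=(acc<<6)|0x3C=0x154FC, pending=0
Byte[7]=C6: 2-byte lead. pending=1, acc=0x6
Byte[8]=B0: continuation. acc=(acc<<6)|0x30=0x1B0, pending=0
Byte[9]=E7: 3-byte lead. pending=2, acc=0x7

Answer: 2 0x7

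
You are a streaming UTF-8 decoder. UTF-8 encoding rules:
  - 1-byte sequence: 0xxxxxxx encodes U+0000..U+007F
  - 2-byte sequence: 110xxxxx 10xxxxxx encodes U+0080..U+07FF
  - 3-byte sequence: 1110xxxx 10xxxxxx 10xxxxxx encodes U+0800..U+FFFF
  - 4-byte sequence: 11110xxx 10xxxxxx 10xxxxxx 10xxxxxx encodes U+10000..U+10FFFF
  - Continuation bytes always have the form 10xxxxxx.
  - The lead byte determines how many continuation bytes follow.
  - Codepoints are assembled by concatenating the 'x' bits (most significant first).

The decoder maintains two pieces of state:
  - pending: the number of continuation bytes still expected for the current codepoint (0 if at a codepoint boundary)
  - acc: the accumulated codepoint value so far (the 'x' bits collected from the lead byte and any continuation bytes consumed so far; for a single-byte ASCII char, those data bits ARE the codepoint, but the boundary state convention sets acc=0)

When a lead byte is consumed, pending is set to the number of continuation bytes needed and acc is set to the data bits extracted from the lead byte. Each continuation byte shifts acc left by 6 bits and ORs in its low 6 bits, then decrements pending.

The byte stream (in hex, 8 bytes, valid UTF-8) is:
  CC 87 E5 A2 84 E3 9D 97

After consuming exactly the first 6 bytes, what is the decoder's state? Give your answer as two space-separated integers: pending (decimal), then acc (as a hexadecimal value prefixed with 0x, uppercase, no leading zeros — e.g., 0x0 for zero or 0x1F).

Byte[0]=CC: 2-byte lead. pending=1, acc=0xC
Byte[1]=87: continuation. acc=(acc<<6)|0x07=0x307, pending=0
Byte[2]=E5: 3-byte lead. pending=2, acc=0x5
Byte[3]=A2: continuation. acc=(acc<<6)|0x22=0x162, pending=1
Byte[4]=84: continuation. acc=(acc<<6)|0x04=0x5884, pending=0
Byte[5]=E3: 3-byte lead. pending=2, acc=0x3

Answer: 2 0x3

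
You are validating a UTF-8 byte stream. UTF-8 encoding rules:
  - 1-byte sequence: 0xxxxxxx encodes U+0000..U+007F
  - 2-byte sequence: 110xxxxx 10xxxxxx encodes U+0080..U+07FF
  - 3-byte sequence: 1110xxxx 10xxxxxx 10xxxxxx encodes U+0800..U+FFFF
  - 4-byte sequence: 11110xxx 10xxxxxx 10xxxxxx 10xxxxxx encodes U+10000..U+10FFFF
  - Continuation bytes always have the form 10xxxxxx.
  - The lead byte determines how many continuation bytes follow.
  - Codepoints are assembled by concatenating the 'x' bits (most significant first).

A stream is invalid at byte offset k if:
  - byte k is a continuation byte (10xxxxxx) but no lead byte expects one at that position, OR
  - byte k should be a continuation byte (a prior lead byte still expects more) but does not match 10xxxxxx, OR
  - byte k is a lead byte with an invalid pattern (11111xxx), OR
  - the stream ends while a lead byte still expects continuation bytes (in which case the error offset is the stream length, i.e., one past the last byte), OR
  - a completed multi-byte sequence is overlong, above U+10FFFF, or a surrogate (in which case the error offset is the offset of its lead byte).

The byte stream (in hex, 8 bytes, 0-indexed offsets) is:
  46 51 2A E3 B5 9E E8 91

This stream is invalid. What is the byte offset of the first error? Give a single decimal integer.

Byte[0]=46: 1-byte ASCII. cp=U+0046
Byte[1]=51: 1-byte ASCII. cp=U+0051
Byte[2]=2A: 1-byte ASCII. cp=U+002A
Byte[3]=E3: 3-byte lead, need 2 cont bytes. acc=0x3
Byte[4]=B5: continuation. acc=(acc<<6)|0x35=0xF5
Byte[5]=9E: continuation. acc=(acc<<6)|0x1E=0x3D5E
Completed: cp=U+3D5E (starts at byte 3)
Byte[6]=E8: 3-byte lead, need 2 cont bytes. acc=0x8
Byte[7]=91: continuation. acc=(acc<<6)|0x11=0x211
Byte[8]: stream ended, expected continuation. INVALID

Answer: 8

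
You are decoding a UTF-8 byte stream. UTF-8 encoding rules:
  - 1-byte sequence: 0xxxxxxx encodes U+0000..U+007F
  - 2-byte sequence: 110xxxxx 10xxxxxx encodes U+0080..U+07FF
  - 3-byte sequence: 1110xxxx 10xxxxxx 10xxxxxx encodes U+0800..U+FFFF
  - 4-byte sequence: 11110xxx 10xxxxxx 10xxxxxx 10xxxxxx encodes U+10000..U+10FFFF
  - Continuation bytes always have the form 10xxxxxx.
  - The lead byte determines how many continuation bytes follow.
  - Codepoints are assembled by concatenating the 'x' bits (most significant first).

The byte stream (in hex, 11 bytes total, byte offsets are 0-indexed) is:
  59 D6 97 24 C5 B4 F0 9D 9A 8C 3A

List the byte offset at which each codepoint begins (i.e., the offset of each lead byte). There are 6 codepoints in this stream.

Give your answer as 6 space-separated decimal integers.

Answer: 0 1 3 4 6 10

Derivation:
Byte[0]=59: 1-byte ASCII. cp=U+0059
Byte[1]=D6: 2-byte lead, need 1 cont bytes. acc=0x16
Byte[2]=97: continuation. acc=(acc<<6)|0x17=0x597
Completed: cp=U+0597 (starts at byte 1)
Byte[3]=24: 1-byte ASCII. cp=U+0024
Byte[4]=C5: 2-byte lead, need 1 cont bytes. acc=0x5
Byte[5]=B4: continuation. acc=(acc<<6)|0x34=0x174
Completed: cp=U+0174 (starts at byte 4)
Byte[6]=F0: 4-byte lead, need 3 cont bytes. acc=0x0
Byte[7]=9D: continuation. acc=(acc<<6)|0x1D=0x1D
Byte[8]=9A: continuation. acc=(acc<<6)|0x1A=0x75A
Byte[9]=8C: continuation. acc=(acc<<6)|0x0C=0x1D68C
Completed: cp=U+1D68C (starts at byte 6)
Byte[10]=3A: 1-byte ASCII. cp=U+003A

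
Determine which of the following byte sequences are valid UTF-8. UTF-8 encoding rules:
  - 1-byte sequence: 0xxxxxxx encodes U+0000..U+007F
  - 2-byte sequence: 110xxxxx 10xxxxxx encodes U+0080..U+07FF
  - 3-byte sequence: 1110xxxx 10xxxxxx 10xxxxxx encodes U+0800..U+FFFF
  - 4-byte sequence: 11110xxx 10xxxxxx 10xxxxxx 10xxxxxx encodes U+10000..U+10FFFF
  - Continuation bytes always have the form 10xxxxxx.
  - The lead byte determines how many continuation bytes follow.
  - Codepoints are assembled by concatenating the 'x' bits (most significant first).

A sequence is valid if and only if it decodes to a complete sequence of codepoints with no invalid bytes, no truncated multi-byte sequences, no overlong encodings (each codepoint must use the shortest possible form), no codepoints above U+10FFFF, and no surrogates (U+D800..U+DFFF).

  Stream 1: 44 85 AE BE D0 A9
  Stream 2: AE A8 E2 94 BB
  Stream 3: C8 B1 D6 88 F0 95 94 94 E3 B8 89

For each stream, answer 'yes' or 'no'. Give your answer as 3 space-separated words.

Stream 1: error at byte offset 1. INVALID
Stream 2: error at byte offset 0. INVALID
Stream 3: decodes cleanly. VALID

Answer: no no yes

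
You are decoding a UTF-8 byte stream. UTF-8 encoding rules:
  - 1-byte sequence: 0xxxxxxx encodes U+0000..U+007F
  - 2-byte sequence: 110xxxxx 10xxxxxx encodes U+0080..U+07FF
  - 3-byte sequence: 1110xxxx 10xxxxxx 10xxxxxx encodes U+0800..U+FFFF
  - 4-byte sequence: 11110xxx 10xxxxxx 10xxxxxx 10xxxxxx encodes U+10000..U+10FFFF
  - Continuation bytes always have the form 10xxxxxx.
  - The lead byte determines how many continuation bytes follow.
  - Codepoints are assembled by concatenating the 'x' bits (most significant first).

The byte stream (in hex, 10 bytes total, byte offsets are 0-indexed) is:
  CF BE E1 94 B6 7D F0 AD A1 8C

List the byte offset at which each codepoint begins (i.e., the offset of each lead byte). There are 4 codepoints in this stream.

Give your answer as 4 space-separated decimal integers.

Answer: 0 2 5 6

Derivation:
Byte[0]=CF: 2-byte lead, need 1 cont bytes. acc=0xF
Byte[1]=BE: continuation. acc=(acc<<6)|0x3E=0x3FE
Completed: cp=U+03FE (starts at byte 0)
Byte[2]=E1: 3-byte lead, need 2 cont bytes. acc=0x1
Byte[3]=94: continuation. acc=(acc<<6)|0x14=0x54
Byte[4]=B6: continuation. acc=(acc<<6)|0x36=0x1536
Completed: cp=U+1536 (starts at byte 2)
Byte[5]=7D: 1-byte ASCII. cp=U+007D
Byte[6]=F0: 4-byte lead, need 3 cont bytes. acc=0x0
Byte[7]=AD: continuation. acc=(acc<<6)|0x2D=0x2D
Byte[8]=A1: continuation. acc=(acc<<6)|0x21=0xB61
Byte[9]=8C: continuation. acc=(acc<<6)|0x0C=0x2D84C
Completed: cp=U+2D84C (starts at byte 6)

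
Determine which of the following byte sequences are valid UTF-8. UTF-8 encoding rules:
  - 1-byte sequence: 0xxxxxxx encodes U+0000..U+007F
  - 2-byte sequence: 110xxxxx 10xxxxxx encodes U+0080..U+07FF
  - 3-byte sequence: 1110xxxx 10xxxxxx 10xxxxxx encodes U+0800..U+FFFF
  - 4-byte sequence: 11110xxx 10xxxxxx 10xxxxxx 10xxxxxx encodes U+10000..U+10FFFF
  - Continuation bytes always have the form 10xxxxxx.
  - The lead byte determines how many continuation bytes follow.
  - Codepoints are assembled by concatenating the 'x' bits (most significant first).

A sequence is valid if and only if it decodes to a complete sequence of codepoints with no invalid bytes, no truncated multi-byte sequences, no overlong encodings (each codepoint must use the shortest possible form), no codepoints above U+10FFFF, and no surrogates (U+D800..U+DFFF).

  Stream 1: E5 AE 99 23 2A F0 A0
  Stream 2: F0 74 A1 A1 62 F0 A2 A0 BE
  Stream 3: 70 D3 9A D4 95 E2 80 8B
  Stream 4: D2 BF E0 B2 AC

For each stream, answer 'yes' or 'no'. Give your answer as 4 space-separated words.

Stream 1: error at byte offset 7. INVALID
Stream 2: error at byte offset 1. INVALID
Stream 3: decodes cleanly. VALID
Stream 4: decodes cleanly. VALID

Answer: no no yes yes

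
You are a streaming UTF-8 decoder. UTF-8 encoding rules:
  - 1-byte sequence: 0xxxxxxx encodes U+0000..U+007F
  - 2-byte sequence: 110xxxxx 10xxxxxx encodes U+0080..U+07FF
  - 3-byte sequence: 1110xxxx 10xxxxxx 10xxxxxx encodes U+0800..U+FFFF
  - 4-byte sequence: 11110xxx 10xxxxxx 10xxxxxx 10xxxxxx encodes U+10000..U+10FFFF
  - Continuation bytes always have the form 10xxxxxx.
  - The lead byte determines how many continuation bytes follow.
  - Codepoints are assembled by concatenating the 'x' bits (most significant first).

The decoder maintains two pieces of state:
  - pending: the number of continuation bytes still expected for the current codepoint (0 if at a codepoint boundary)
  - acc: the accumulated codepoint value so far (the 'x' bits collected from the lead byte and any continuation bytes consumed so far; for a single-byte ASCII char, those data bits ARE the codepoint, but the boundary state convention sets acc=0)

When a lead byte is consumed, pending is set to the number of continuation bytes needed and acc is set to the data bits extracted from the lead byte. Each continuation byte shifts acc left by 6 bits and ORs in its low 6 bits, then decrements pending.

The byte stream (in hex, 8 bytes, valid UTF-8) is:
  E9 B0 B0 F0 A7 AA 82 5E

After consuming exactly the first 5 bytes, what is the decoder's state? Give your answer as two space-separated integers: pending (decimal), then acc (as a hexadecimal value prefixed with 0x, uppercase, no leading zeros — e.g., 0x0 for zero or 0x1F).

Answer: 2 0x27

Derivation:
Byte[0]=E9: 3-byte lead. pending=2, acc=0x9
Byte[1]=B0: continuation. acc=(acc<<6)|0x30=0x270, pending=1
Byte[2]=B0: continuation. acc=(acc<<6)|0x30=0x9C30, pending=0
Byte[3]=F0: 4-byte lead. pending=3, acc=0x0
Byte[4]=A7: continuation. acc=(acc<<6)|0x27=0x27, pending=2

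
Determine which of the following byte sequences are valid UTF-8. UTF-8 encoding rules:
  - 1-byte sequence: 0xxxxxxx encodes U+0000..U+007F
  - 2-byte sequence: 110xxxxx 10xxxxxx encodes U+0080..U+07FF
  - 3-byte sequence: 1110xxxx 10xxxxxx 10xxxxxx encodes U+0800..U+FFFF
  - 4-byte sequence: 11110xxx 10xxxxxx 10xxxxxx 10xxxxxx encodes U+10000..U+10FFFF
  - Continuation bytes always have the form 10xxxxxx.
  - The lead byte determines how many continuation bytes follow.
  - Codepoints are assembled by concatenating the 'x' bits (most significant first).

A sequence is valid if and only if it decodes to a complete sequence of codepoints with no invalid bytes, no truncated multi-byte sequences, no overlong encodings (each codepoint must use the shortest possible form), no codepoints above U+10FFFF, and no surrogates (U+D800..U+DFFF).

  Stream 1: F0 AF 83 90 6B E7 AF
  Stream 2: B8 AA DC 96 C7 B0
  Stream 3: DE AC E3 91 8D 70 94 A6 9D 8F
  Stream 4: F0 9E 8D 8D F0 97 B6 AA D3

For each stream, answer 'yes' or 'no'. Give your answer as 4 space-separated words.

Stream 1: error at byte offset 7. INVALID
Stream 2: error at byte offset 0. INVALID
Stream 3: error at byte offset 6. INVALID
Stream 4: error at byte offset 9. INVALID

Answer: no no no no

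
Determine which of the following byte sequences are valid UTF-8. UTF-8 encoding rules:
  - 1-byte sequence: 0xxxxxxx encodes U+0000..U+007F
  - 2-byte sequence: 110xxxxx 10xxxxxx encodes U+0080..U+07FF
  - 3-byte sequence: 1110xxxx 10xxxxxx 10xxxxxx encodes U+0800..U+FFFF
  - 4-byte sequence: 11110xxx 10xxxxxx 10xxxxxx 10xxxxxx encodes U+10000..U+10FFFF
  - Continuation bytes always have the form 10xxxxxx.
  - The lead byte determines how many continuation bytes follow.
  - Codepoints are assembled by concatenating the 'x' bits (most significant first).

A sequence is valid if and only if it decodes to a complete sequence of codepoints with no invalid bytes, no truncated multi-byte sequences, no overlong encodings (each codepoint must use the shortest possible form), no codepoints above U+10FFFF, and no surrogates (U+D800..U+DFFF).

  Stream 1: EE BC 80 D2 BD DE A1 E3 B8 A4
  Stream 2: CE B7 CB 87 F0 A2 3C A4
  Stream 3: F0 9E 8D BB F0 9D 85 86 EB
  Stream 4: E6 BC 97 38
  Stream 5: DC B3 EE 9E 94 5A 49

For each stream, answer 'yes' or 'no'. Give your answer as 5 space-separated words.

Answer: yes no no yes yes

Derivation:
Stream 1: decodes cleanly. VALID
Stream 2: error at byte offset 6. INVALID
Stream 3: error at byte offset 9. INVALID
Stream 4: decodes cleanly. VALID
Stream 5: decodes cleanly. VALID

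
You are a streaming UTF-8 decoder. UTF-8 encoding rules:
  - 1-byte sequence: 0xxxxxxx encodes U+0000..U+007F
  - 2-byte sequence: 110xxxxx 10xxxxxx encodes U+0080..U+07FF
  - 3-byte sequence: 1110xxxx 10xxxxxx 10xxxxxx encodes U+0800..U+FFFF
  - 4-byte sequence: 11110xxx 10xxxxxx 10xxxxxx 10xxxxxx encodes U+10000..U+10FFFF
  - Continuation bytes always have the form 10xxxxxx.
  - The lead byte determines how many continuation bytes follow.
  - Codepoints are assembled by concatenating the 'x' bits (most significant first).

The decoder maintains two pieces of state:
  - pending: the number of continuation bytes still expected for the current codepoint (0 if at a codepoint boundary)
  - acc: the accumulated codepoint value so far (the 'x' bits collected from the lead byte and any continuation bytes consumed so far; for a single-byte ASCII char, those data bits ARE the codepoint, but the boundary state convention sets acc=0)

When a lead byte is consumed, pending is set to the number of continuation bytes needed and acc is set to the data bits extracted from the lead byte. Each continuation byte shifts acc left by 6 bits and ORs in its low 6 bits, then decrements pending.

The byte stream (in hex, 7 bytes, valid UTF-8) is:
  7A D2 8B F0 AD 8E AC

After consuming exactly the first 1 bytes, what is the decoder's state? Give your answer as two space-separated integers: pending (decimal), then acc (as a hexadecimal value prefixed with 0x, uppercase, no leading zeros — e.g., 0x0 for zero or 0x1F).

Byte[0]=7A: 1-byte. pending=0, acc=0x0

Answer: 0 0x0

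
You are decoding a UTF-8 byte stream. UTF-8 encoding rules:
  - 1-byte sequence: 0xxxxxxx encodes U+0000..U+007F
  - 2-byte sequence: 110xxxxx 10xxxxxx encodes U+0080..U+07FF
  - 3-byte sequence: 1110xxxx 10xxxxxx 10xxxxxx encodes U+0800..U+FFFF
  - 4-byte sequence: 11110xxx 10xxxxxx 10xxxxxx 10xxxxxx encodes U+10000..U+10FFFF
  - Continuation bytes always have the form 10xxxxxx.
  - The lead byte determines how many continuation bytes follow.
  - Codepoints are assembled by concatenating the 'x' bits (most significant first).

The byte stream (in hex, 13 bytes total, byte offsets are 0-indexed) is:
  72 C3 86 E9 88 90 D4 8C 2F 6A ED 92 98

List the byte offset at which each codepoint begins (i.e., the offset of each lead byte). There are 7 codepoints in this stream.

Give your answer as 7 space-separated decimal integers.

Byte[0]=72: 1-byte ASCII. cp=U+0072
Byte[1]=C3: 2-byte lead, need 1 cont bytes. acc=0x3
Byte[2]=86: continuation. acc=(acc<<6)|0x06=0xC6
Completed: cp=U+00C6 (starts at byte 1)
Byte[3]=E9: 3-byte lead, need 2 cont bytes. acc=0x9
Byte[4]=88: continuation. acc=(acc<<6)|0x08=0x248
Byte[5]=90: continuation. acc=(acc<<6)|0x10=0x9210
Completed: cp=U+9210 (starts at byte 3)
Byte[6]=D4: 2-byte lead, need 1 cont bytes. acc=0x14
Byte[7]=8C: continuation. acc=(acc<<6)|0x0C=0x50C
Completed: cp=U+050C (starts at byte 6)
Byte[8]=2F: 1-byte ASCII. cp=U+002F
Byte[9]=6A: 1-byte ASCII. cp=U+006A
Byte[10]=ED: 3-byte lead, need 2 cont bytes. acc=0xD
Byte[11]=92: continuation. acc=(acc<<6)|0x12=0x352
Byte[12]=98: continuation. acc=(acc<<6)|0x18=0xD498
Completed: cp=U+D498 (starts at byte 10)

Answer: 0 1 3 6 8 9 10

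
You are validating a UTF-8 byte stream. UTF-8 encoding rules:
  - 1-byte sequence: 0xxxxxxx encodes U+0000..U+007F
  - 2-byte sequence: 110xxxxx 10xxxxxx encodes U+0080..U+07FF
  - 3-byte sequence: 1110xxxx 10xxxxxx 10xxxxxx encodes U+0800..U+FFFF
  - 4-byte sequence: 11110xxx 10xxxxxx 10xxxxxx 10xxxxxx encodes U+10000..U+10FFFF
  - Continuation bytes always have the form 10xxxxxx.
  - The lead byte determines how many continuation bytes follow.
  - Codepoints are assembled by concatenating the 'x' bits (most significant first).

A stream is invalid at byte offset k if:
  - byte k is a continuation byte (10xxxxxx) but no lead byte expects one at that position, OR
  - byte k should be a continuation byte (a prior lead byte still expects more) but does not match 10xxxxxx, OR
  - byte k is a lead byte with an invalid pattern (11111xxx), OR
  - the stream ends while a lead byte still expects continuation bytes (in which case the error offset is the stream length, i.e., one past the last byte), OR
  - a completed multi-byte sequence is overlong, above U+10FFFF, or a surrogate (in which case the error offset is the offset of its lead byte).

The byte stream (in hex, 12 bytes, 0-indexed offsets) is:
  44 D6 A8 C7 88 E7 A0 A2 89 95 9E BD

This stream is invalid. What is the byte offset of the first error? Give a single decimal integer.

Answer: 8

Derivation:
Byte[0]=44: 1-byte ASCII. cp=U+0044
Byte[1]=D6: 2-byte lead, need 1 cont bytes. acc=0x16
Byte[2]=A8: continuation. acc=(acc<<6)|0x28=0x5A8
Completed: cp=U+05A8 (starts at byte 1)
Byte[3]=C7: 2-byte lead, need 1 cont bytes. acc=0x7
Byte[4]=88: continuation. acc=(acc<<6)|0x08=0x1C8
Completed: cp=U+01C8 (starts at byte 3)
Byte[5]=E7: 3-byte lead, need 2 cont bytes. acc=0x7
Byte[6]=A0: continuation. acc=(acc<<6)|0x20=0x1E0
Byte[7]=A2: continuation. acc=(acc<<6)|0x22=0x7822
Completed: cp=U+7822 (starts at byte 5)
Byte[8]=89: INVALID lead byte (not 0xxx/110x/1110/11110)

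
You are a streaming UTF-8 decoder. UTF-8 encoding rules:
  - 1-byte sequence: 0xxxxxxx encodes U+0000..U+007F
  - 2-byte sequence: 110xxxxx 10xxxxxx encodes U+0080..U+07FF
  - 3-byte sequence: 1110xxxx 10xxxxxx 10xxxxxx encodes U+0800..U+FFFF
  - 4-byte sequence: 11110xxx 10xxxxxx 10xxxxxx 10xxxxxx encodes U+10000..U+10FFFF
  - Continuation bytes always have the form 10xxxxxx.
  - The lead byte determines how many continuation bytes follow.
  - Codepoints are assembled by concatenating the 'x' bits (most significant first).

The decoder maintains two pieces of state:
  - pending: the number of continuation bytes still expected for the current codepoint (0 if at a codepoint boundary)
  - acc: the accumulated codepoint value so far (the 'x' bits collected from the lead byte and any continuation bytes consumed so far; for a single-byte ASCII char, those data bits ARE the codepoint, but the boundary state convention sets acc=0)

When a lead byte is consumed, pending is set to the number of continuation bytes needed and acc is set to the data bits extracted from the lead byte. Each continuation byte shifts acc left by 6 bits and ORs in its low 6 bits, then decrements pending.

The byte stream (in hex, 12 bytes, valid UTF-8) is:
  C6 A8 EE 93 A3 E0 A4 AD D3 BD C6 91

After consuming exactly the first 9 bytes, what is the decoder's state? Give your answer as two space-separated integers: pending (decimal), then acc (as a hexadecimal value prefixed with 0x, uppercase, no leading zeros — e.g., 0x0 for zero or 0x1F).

Byte[0]=C6: 2-byte lead. pending=1, acc=0x6
Byte[1]=A8: continuation. acc=(acc<<6)|0x28=0x1A8, pending=0
Byte[2]=EE: 3-byte lead. pending=2, acc=0xE
Byte[3]=93: continuation. acc=(acc<<6)|0x13=0x393, pending=1
Byte[4]=A3: continuation. acc=(acc<<6)|0x23=0xE4E3, pending=0
Byte[5]=E0: 3-byte lead. pending=2, acc=0x0
Byte[6]=A4: continuation. acc=(acc<<6)|0x24=0x24, pending=1
Byte[7]=AD: continuation. acc=(acc<<6)|0x2D=0x92D, pending=0
Byte[8]=D3: 2-byte lead. pending=1, acc=0x13

Answer: 1 0x13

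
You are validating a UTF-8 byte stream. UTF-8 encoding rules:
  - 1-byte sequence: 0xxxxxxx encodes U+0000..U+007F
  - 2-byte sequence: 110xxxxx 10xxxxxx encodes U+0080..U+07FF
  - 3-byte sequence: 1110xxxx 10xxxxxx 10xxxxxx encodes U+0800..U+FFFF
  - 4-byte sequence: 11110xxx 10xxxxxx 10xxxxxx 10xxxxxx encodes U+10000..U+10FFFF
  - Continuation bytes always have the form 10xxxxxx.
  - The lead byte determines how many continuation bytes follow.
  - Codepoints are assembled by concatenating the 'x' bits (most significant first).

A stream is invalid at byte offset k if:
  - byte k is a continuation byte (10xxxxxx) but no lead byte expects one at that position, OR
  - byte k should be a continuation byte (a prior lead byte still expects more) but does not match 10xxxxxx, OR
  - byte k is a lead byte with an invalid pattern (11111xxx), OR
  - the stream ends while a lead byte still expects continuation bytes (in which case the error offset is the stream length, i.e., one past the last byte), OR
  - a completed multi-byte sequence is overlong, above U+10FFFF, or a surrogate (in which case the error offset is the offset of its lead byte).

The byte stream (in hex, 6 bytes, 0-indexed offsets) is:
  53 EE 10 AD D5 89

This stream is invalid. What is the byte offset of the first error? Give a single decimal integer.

Answer: 2

Derivation:
Byte[0]=53: 1-byte ASCII. cp=U+0053
Byte[1]=EE: 3-byte lead, need 2 cont bytes. acc=0xE
Byte[2]=10: expected 10xxxxxx continuation. INVALID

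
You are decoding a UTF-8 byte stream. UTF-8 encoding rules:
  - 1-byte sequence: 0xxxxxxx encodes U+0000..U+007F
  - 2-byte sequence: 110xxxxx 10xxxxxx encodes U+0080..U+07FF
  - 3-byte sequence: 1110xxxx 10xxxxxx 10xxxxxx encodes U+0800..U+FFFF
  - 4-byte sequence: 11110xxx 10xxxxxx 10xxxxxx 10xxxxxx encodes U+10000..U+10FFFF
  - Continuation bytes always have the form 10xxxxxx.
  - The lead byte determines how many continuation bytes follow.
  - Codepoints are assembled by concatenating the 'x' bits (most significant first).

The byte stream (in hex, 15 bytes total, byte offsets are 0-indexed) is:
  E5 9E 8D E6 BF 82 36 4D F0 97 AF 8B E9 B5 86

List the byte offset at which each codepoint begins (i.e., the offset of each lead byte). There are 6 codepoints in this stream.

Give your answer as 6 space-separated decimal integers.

Byte[0]=E5: 3-byte lead, need 2 cont bytes. acc=0x5
Byte[1]=9E: continuation. acc=(acc<<6)|0x1E=0x15E
Byte[2]=8D: continuation. acc=(acc<<6)|0x0D=0x578D
Completed: cp=U+578D (starts at byte 0)
Byte[3]=E6: 3-byte lead, need 2 cont bytes. acc=0x6
Byte[4]=BF: continuation. acc=(acc<<6)|0x3F=0x1BF
Byte[5]=82: continuation. acc=(acc<<6)|0x02=0x6FC2
Completed: cp=U+6FC2 (starts at byte 3)
Byte[6]=36: 1-byte ASCII. cp=U+0036
Byte[7]=4D: 1-byte ASCII. cp=U+004D
Byte[8]=F0: 4-byte lead, need 3 cont bytes. acc=0x0
Byte[9]=97: continuation. acc=(acc<<6)|0x17=0x17
Byte[10]=AF: continuation. acc=(acc<<6)|0x2F=0x5EF
Byte[11]=8B: continuation. acc=(acc<<6)|0x0B=0x17BCB
Completed: cp=U+17BCB (starts at byte 8)
Byte[12]=E9: 3-byte lead, need 2 cont bytes. acc=0x9
Byte[13]=B5: continuation. acc=(acc<<6)|0x35=0x275
Byte[14]=86: continuation. acc=(acc<<6)|0x06=0x9D46
Completed: cp=U+9D46 (starts at byte 12)

Answer: 0 3 6 7 8 12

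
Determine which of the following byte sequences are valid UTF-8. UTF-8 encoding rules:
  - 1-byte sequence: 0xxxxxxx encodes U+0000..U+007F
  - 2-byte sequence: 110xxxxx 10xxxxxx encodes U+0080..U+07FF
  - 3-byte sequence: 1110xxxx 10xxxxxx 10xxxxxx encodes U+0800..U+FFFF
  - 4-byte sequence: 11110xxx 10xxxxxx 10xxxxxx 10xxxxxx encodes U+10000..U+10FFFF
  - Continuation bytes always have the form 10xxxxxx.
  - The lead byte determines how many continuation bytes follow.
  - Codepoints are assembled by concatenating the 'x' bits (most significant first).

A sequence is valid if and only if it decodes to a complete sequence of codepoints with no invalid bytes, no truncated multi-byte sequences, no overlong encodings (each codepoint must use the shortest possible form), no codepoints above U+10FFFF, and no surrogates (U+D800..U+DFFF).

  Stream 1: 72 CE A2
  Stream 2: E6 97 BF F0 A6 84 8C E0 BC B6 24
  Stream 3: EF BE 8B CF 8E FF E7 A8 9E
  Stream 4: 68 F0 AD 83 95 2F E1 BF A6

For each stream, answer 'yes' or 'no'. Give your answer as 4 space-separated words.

Stream 1: decodes cleanly. VALID
Stream 2: decodes cleanly. VALID
Stream 3: error at byte offset 5. INVALID
Stream 4: decodes cleanly. VALID

Answer: yes yes no yes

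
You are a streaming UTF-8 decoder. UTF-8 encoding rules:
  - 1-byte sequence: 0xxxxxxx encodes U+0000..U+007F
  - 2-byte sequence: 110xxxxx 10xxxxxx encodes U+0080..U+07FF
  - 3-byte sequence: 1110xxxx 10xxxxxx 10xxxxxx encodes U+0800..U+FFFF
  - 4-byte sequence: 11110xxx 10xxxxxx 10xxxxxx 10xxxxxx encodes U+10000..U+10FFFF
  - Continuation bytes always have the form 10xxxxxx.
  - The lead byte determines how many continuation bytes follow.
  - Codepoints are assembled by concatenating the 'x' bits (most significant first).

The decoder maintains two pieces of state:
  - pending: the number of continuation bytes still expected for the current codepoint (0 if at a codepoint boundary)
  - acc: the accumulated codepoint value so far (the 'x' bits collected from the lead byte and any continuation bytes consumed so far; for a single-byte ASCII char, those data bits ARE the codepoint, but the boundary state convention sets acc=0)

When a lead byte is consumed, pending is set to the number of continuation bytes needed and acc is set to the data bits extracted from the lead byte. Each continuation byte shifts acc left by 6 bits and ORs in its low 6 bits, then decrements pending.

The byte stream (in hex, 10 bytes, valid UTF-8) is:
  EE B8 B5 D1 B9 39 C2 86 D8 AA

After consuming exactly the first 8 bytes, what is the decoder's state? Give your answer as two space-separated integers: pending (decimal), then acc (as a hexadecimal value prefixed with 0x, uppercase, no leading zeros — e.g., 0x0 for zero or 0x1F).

Answer: 0 0x86

Derivation:
Byte[0]=EE: 3-byte lead. pending=2, acc=0xE
Byte[1]=B8: continuation. acc=(acc<<6)|0x38=0x3B8, pending=1
Byte[2]=B5: continuation. acc=(acc<<6)|0x35=0xEE35, pending=0
Byte[3]=D1: 2-byte lead. pending=1, acc=0x11
Byte[4]=B9: continuation. acc=(acc<<6)|0x39=0x479, pending=0
Byte[5]=39: 1-byte. pending=0, acc=0x0
Byte[6]=C2: 2-byte lead. pending=1, acc=0x2
Byte[7]=86: continuation. acc=(acc<<6)|0x06=0x86, pending=0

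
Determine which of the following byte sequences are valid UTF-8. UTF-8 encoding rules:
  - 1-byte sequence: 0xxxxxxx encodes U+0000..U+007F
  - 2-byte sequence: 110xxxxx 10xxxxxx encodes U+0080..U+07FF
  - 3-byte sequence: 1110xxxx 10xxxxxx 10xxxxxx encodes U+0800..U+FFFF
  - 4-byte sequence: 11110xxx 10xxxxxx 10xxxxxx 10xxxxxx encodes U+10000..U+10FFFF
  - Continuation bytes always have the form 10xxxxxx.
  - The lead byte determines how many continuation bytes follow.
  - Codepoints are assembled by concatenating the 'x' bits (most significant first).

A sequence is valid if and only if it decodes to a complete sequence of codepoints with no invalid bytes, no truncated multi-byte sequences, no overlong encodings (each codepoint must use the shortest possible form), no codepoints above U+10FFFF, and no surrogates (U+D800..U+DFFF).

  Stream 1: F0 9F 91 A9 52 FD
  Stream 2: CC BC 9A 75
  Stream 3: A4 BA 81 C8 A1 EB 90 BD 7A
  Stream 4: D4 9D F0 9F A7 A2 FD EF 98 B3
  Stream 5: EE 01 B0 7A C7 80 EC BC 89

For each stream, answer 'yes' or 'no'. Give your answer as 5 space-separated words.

Stream 1: error at byte offset 5. INVALID
Stream 2: error at byte offset 2. INVALID
Stream 3: error at byte offset 0. INVALID
Stream 4: error at byte offset 6. INVALID
Stream 5: error at byte offset 1. INVALID

Answer: no no no no no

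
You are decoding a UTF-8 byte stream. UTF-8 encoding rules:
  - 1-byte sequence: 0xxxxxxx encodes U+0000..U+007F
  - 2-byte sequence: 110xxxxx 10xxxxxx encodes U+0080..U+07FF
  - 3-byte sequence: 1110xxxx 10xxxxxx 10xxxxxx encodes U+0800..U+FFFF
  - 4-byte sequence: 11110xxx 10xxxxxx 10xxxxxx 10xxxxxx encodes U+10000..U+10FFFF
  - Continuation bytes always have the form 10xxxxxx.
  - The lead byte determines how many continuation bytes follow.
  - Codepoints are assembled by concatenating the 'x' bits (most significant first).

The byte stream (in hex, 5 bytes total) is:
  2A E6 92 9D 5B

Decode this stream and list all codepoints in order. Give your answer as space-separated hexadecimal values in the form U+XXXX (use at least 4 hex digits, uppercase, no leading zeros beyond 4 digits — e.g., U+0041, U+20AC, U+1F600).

Answer: U+002A U+649D U+005B

Derivation:
Byte[0]=2A: 1-byte ASCII. cp=U+002A
Byte[1]=E6: 3-byte lead, need 2 cont bytes. acc=0x6
Byte[2]=92: continuation. acc=(acc<<6)|0x12=0x192
Byte[3]=9D: continuation. acc=(acc<<6)|0x1D=0x649D
Completed: cp=U+649D (starts at byte 1)
Byte[4]=5B: 1-byte ASCII. cp=U+005B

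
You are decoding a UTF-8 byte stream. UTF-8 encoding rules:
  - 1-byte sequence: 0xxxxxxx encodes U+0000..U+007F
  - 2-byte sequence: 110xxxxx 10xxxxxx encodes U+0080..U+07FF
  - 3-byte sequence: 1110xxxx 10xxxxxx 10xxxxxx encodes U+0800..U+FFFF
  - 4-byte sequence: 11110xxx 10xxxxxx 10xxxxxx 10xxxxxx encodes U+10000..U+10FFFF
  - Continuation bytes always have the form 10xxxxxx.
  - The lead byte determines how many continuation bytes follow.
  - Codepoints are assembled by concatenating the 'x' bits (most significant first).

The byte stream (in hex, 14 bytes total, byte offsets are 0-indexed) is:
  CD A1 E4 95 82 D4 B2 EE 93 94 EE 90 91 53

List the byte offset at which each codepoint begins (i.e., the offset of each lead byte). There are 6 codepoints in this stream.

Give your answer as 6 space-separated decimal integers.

Byte[0]=CD: 2-byte lead, need 1 cont bytes. acc=0xD
Byte[1]=A1: continuation. acc=(acc<<6)|0x21=0x361
Completed: cp=U+0361 (starts at byte 0)
Byte[2]=E4: 3-byte lead, need 2 cont bytes. acc=0x4
Byte[3]=95: continuation. acc=(acc<<6)|0x15=0x115
Byte[4]=82: continuation. acc=(acc<<6)|0x02=0x4542
Completed: cp=U+4542 (starts at byte 2)
Byte[5]=D4: 2-byte lead, need 1 cont bytes. acc=0x14
Byte[6]=B2: continuation. acc=(acc<<6)|0x32=0x532
Completed: cp=U+0532 (starts at byte 5)
Byte[7]=EE: 3-byte lead, need 2 cont bytes. acc=0xE
Byte[8]=93: continuation. acc=(acc<<6)|0x13=0x393
Byte[9]=94: continuation. acc=(acc<<6)|0x14=0xE4D4
Completed: cp=U+E4D4 (starts at byte 7)
Byte[10]=EE: 3-byte lead, need 2 cont bytes. acc=0xE
Byte[11]=90: continuation. acc=(acc<<6)|0x10=0x390
Byte[12]=91: continuation. acc=(acc<<6)|0x11=0xE411
Completed: cp=U+E411 (starts at byte 10)
Byte[13]=53: 1-byte ASCII. cp=U+0053

Answer: 0 2 5 7 10 13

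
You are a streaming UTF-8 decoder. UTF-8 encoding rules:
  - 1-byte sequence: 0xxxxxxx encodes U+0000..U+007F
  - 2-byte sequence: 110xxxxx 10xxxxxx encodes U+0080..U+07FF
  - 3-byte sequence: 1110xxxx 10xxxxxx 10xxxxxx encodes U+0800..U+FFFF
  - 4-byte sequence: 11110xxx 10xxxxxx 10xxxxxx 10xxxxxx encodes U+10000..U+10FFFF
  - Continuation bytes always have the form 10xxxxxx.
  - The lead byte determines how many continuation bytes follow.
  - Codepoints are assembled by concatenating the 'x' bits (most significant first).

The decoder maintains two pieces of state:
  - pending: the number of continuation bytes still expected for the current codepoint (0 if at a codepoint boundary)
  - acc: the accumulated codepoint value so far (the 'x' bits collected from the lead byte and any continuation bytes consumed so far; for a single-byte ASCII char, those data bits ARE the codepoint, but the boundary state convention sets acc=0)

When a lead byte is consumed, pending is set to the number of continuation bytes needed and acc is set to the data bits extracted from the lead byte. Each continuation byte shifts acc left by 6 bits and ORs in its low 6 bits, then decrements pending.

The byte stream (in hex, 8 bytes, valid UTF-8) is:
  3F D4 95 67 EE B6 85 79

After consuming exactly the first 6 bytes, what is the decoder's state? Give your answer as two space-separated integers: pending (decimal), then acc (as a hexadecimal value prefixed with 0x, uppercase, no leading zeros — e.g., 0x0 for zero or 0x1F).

Byte[0]=3F: 1-byte. pending=0, acc=0x0
Byte[1]=D4: 2-byte lead. pending=1, acc=0x14
Byte[2]=95: continuation. acc=(acc<<6)|0x15=0x515, pending=0
Byte[3]=67: 1-byte. pending=0, acc=0x0
Byte[4]=EE: 3-byte lead. pending=2, acc=0xE
Byte[5]=B6: continuation. acc=(acc<<6)|0x36=0x3B6, pending=1

Answer: 1 0x3B6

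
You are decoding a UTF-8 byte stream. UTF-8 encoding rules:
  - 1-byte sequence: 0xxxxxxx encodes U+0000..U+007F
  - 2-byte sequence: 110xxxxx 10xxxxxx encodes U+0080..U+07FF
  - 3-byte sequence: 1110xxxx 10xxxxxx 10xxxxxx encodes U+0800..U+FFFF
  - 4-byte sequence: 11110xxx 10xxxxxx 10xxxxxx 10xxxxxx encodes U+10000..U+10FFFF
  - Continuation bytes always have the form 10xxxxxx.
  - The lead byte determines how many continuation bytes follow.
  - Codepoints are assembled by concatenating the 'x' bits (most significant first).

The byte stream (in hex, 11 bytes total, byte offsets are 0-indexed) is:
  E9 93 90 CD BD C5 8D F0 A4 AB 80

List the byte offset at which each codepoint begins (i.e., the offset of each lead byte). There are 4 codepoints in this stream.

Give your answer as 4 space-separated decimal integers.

Answer: 0 3 5 7

Derivation:
Byte[0]=E9: 3-byte lead, need 2 cont bytes. acc=0x9
Byte[1]=93: continuation. acc=(acc<<6)|0x13=0x253
Byte[2]=90: continuation. acc=(acc<<6)|0x10=0x94D0
Completed: cp=U+94D0 (starts at byte 0)
Byte[3]=CD: 2-byte lead, need 1 cont bytes. acc=0xD
Byte[4]=BD: continuation. acc=(acc<<6)|0x3D=0x37D
Completed: cp=U+037D (starts at byte 3)
Byte[5]=C5: 2-byte lead, need 1 cont bytes. acc=0x5
Byte[6]=8D: continuation. acc=(acc<<6)|0x0D=0x14D
Completed: cp=U+014D (starts at byte 5)
Byte[7]=F0: 4-byte lead, need 3 cont bytes. acc=0x0
Byte[8]=A4: continuation. acc=(acc<<6)|0x24=0x24
Byte[9]=AB: continuation. acc=(acc<<6)|0x2B=0x92B
Byte[10]=80: continuation. acc=(acc<<6)|0x00=0x24AC0
Completed: cp=U+24AC0 (starts at byte 7)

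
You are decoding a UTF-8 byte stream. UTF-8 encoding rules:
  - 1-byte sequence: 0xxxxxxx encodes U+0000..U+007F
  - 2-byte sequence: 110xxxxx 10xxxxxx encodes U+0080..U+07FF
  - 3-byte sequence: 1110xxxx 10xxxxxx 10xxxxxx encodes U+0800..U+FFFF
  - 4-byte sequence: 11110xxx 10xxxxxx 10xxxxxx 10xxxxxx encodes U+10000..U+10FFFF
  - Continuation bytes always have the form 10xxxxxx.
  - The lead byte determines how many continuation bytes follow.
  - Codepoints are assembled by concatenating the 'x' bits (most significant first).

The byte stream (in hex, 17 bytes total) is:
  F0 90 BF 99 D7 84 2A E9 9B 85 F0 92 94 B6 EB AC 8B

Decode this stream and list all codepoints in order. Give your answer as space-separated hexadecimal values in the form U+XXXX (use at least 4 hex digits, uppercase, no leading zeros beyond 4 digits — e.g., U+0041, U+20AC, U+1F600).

Byte[0]=F0: 4-byte lead, need 3 cont bytes. acc=0x0
Byte[1]=90: continuation. acc=(acc<<6)|0x10=0x10
Byte[2]=BF: continuation. acc=(acc<<6)|0x3F=0x43F
Byte[3]=99: continuation. acc=(acc<<6)|0x19=0x10FD9
Completed: cp=U+10FD9 (starts at byte 0)
Byte[4]=D7: 2-byte lead, need 1 cont bytes. acc=0x17
Byte[5]=84: continuation. acc=(acc<<6)|0x04=0x5C4
Completed: cp=U+05C4 (starts at byte 4)
Byte[6]=2A: 1-byte ASCII. cp=U+002A
Byte[7]=E9: 3-byte lead, need 2 cont bytes. acc=0x9
Byte[8]=9B: continuation. acc=(acc<<6)|0x1B=0x25B
Byte[9]=85: continuation. acc=(acc<<6)|0x05=0x96C5
Completed: cp=U+96C5 (starts at byte 7)
Byte[10]=F0: 4-byte lead, need 3 cont bytes. acc=0x0
Byte[11]=92: continuation. acc=(acc<<6)|0x12=0x12
Byte[12]=94: continuation. acc=(acc<<6)|0x14=0x494
Byte[13]=B6: continuation. acc=(acc<<6)|0x36=0x12536
Completed: cp=U+12536 (starts at byte 10)
Byte[14]=EB: 3-byte lead, need 2 cont bytes. acc=0xB
Byte[15]=AC: continuation. acc=(acc<<6)|0x2C=0x2EC
Byte[16]=8B: continuation. acc=(acc<<6)|0x0B=0xBB0B
Completed: cp=U+BB0B (starts at byte 14)

Answer: U+10FD9 U+05C4 U+002A U+96C5 U+12536 U+BB0B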